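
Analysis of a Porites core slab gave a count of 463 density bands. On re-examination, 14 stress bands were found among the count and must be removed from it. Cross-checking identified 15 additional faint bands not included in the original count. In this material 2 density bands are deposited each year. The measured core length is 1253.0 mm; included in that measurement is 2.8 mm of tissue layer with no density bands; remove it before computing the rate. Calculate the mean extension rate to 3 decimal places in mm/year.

5.389 mm/year

After corrections the count is 463 − 14 + 15 = 464 density bands.
Dividing by 2 density bands per year: 464 / 2 = 232 years.
Net length = 1253.0 − 2.8 = 1250.2 mm.
Mean rate = 1250.2 mm / 232 years ≈ 5.389 mm/year.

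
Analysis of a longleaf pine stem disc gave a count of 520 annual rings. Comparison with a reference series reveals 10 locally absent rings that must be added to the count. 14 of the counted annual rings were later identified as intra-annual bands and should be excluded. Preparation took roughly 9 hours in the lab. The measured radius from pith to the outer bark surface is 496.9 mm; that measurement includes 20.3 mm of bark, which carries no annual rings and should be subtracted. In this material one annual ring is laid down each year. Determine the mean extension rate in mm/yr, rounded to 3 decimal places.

0.924 mm/yr

After corrections the count is 520 − 14 + 10 = 516 annual rings.
Removing the 20.3 mm offcut leaves 496.9 − 20.3 = 476.6 mm.
476.6 mm over 516 years gives 476.6 / 516 ≈ 0.924 mm/yr.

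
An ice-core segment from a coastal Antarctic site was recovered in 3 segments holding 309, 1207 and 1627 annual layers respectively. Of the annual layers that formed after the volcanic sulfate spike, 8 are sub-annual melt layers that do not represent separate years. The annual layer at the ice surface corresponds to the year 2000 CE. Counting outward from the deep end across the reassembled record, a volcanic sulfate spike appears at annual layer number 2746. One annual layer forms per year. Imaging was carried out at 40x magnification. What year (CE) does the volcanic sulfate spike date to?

Total annual layers = 309 + 1207 + 1627 = 3143.
3143 − 2746 = 397 annual layers lie beyond the volcanic sulfate spike toward the ice surface.
397 − 8 false = 389 true annual layers after the volcanic sulfate spike.
The annual layer at the ice surface is 2000 CE, so the volcanic sulfate spike dates to 2000 − 389 = 1611 CE.

1611 CE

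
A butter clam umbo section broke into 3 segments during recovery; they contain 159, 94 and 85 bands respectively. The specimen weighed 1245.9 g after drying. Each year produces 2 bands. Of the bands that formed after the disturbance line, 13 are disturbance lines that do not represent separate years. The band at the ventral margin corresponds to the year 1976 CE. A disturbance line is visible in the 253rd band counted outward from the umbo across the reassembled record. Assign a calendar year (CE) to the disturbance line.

1940 CE

Total bands = 159 + 94 + 85 = 338.
Between band 253 and the ventral margin there are 338 − 253 = 85 bands.
85 − 13 false = 72 true bands after the disturbance line.
Dividing by 2 bands per year: 72 / 2 = 36 years.
1976 − 36 = 1940 CE.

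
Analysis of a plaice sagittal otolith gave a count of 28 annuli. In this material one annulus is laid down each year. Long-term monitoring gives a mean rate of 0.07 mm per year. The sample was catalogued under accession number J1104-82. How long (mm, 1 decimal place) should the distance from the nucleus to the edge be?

The record spans 28 years at 0.07 mm per year.
Predicted length = 0.07 mm/year × 28 years = 2.0 mm.

2.0 mm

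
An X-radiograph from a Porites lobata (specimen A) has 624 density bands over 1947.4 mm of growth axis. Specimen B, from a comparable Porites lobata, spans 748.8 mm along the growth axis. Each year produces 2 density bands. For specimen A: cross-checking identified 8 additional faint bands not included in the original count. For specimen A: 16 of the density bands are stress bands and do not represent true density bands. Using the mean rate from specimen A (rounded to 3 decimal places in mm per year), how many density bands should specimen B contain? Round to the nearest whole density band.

Specimen A: correcting the raw count gives 624 − 16 + 8 = 616 true density bands.
Specimen A: with 2 density bands per year, 616 / 2 = 308 years.
A: Extension rate ≈ 1947.4 / 308 = 6.323 mm/yr.
B spans 748.8 / 6.323 = 118.42 years; at 2 density bands per year that is 118.42 × 2 ≈ 237 density bands.

237 density bands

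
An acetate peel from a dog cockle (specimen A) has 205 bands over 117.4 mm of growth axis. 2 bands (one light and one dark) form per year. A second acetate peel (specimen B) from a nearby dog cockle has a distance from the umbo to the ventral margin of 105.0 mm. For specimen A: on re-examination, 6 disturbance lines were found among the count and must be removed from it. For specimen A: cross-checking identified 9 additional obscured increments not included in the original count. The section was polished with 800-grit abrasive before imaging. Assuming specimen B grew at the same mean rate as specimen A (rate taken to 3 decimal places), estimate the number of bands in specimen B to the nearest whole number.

Specimen A: after corrections the count is 205 − 6 + 9 = 208 bands.
Specimen A: dividing by 2 bands per year: 208 / 2 = 104 years.
A: Mean rate = 117.4 mm / 104 years ≈ 1.129 mm/year.
Specimen B: 105.0 mm / 1.129 mm per year = 93.00 years; at 2 bands per year that is 93.00 × 2 ≈ 186 bands.

186 bands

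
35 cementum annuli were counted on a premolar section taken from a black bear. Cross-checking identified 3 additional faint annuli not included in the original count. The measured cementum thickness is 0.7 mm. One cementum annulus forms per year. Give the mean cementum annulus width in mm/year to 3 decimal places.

Correcting the raw count gives 35 + 3 = 38 true cementum annuli.
Mean rate = 0.7 mm / 38 years ≈ 0.018 mm/year.

0.018 mm/year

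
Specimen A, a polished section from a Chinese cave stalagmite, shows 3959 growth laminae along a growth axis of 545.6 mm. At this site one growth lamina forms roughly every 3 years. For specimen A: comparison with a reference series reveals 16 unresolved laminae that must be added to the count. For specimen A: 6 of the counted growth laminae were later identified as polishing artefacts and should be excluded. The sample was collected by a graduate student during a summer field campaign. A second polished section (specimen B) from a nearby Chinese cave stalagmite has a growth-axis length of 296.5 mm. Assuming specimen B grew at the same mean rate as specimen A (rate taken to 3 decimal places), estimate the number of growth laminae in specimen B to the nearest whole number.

Specimen A: true growth lamina count = 3959 − 6 + 16 = 3969.
Specimen A: 3969 growth laminae at 3 years each span 3969 × 3 = 11907 years.
A: Mean rate = 545.6 mm / 11907 years ≈ 0.046 mm per year.
For B, 296.5 / 0.046 = 6445.65 years; at 3 years per growth lamina that is 6445.65 / 3 ≈ 2149 growth laminae.

2149 growth laminae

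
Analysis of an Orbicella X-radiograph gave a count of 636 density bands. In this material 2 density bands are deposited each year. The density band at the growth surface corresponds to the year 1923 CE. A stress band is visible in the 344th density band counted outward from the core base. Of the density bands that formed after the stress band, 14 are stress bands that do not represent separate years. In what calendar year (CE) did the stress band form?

636 − 344 = 292 density bands lie beyond the stress band toward the growth surface.
Excluding 14 false density bands: 292 − 14 = 278.
278 density bands at 2 per year is 278 / 2 = 139 years.
The density band at the growth surface is 1923 CE, so the stress band dates to 1923 − 139 = 1784 CE.

1784 CE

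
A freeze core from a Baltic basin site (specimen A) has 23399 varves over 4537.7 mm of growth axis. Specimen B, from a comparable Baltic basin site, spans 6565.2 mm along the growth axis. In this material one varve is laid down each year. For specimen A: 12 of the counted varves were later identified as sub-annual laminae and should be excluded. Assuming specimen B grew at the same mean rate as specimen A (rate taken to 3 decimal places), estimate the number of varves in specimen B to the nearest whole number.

33841 varves

Specimen A: true varve count = 23399 − 12 = 23387.
A: Mean rate = 4537.7 mm / 23387 years ≈ 0.194 mm per year.
Specimen B: 6565.2 mm / 0.194 mm per year = 33841.24 years ≈ 33841 varves.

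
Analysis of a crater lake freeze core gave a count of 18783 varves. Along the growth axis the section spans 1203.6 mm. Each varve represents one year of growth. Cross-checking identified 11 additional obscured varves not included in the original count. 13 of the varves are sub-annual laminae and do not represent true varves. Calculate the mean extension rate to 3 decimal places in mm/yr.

0.064 mm/yr

Correcting the raw count gives 18783 − 13 + 11 = 18781 true varves.
Extension rate ≈ 1203.6 / 18781 = 0.064 mm/yr.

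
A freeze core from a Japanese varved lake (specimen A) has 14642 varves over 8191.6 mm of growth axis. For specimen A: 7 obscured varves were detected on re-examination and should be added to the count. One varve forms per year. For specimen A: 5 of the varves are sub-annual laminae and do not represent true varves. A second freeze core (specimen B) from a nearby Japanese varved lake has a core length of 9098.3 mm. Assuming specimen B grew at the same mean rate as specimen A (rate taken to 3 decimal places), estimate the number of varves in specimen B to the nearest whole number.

Specimen A: adjusted count: 14642 − 5 + 7 = 14644 varves.
A: 8191.6 mm over 14644 years gives 8191.6 / 14644 ≈ 0.559 mm per year.
Specimen B: 9098.3 mm / 0.559 mm per year = 16276.03 years ≈ 16276 varves.

16276 varves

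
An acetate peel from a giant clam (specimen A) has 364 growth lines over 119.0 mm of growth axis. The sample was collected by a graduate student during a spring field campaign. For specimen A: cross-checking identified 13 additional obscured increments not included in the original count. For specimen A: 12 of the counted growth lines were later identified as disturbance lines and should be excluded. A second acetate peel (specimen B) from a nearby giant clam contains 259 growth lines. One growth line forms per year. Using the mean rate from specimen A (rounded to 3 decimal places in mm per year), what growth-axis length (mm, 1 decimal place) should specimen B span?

Specimen A: adjusted count: 364 − 12 + 13 = 365 growth lines.
A: 119.0 mm over 365 years gives 119.0 / 365 ≈ 0.326 mm/year.
Length of B = 0.326 × 259 = 84.4 mm.

84.4 mm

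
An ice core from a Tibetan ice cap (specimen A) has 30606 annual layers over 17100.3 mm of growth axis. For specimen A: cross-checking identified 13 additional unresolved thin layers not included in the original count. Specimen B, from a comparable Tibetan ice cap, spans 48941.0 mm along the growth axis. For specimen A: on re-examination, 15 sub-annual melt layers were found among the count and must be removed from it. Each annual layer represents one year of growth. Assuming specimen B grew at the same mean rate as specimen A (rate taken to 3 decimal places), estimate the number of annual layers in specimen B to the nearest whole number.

Specimen A: correcting the raw count gives 30606 − 15 + 13 = 30604 true annual layers.
A: 17100.3 mm over 30604 years gives 17100.3 / 30604 ≈ 0.559 mm per year.
Specimen B: 48941.0 mm / 0.559 mm per year = 87550.98 years ≈ 87551 annual layers.

87551 annual layers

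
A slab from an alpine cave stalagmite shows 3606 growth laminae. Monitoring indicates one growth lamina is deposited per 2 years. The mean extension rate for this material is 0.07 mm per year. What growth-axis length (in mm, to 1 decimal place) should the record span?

504.8 mm

Multiplying by 2 years per growth lamina: 3606 × 2 = 7212 years.
7212 years at 0.07 mm/year gives 0.07 × 7212 = 504.8 mm.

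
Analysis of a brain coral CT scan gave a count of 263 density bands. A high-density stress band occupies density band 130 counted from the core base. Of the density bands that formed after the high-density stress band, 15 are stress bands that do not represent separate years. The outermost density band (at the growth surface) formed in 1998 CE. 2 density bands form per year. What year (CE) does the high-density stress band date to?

Between density band 130 and the growth surface there are 263 − 130 = 133 density bands.
Excluding 15 false density bands: 133 − 15 = 118.
118 density bands at 2 per year is 118 / 2 = 59 years.
1998 − 59 = 1939 CE.

1939 CE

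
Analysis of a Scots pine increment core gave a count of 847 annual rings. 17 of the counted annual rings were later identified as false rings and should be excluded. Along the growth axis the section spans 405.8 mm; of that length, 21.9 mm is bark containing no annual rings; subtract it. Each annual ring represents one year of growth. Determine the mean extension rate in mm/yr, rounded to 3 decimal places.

0.463 mm/yr

After corrections the count is 847 − 17 = 830 annual rings.
Removing the 21.9 mm offcut leaves 405.8 − 21.9 = 383.9 mm.
383.9 mm over 830 years gives 383.9 / 830 ≈ 0.463 mm/yr.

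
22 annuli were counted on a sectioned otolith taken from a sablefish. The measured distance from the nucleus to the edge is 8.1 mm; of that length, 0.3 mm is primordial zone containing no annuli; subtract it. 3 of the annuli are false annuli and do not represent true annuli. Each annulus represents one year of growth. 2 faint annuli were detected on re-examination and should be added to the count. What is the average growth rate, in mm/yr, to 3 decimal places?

0.371 mm/yr

After corrections the count is 22 − 3 + 2 = 21 annuli.
Net length = 8.1 − 0.3 = 7.8 mm.
Extension rate ≈ 7.8 / 21 = 0.371 mm/yr.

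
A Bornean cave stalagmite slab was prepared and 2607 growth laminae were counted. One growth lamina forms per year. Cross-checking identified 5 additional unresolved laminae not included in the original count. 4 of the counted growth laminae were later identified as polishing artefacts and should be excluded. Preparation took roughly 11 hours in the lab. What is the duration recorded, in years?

2608 yr

After corrections the count is 2607 − 4 + 5 = 2608 growth laminae.
One growth lamina per year makes the duration 2608 years.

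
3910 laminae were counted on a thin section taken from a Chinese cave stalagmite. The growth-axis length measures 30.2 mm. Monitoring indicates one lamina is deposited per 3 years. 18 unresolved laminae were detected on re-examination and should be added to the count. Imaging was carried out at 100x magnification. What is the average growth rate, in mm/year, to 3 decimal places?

0.003 mm/year

Correcting the raw count gives 3910 + 18 = 3928 true laminae.
3928 laminae at 3 years each span 3928 × 3 = 11784 years.
30.2 mm over 11784 years gives 30.2 / 11784 ≈ 0.003 mm/year.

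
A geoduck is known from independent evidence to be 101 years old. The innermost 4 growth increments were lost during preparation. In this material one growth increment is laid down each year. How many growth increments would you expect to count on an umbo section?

97 growth increments

Expected growth increments over 101 years: 101.
101 − 4 missed = 97 growth increments expected in the prepared section.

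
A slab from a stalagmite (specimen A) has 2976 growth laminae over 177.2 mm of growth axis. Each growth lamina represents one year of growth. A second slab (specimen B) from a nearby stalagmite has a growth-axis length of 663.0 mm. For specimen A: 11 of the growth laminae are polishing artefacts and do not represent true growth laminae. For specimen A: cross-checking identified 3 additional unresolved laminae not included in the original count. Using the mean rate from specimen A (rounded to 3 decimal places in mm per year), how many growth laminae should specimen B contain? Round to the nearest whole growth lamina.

Specimen A: correcting the raw count gives 2976 − 11 + 3 = 2968 true growth laminae.
A: 177.2 mm over 2968 years gives 177.2 / 2968 ≈ 0.060 mm per year.
Specimen B: 663.0 mm / 0.060 mm per year = 11050.00 years ≈ 11050 growth laminae.

11050 growth laminae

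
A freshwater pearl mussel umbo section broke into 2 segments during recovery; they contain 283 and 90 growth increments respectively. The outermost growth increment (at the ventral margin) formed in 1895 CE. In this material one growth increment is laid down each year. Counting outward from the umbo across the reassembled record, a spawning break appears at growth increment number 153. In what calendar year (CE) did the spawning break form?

1675 CE

Total growth increments = 283 + 90 = 373.
The spawning break sits at growth increment 153 from the umbo, so 373 − 153 = 220 growth increments formed after it.
Counting back 220 years from 1895 CE places the spawning break in 1895 − 220 = 1675 CE.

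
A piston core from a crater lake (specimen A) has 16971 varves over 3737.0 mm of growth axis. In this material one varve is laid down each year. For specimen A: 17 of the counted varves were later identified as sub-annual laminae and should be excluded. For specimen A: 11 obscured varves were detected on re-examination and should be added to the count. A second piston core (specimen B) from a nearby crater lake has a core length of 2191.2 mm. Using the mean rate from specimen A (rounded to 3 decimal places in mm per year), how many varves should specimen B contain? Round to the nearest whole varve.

9960 varves

Specimen A: correcting the raw count gives 16971 − 17 + 11 = 16965 true varves.
A: Extension rate ≈ 3737.0 / 16965 = 0.220 mm/year.
For B, 2191.2 / 0.220 = 9960.00 years ≈ 9960 varves.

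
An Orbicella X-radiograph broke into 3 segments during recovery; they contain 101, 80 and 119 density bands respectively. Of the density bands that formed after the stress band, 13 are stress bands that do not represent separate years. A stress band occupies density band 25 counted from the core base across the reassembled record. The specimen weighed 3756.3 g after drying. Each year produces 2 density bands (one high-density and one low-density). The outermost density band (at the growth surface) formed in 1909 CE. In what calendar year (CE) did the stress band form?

1778 CE

Total density bands = 101 + 80 + 119 = 300.
Between density band 25 and the growth surface there are 300 − 25 = 275 density bands.
Excluding 13 false density bands: 275 − 13 = 262.
With 2 density bands per year, 262 / 2 = 131 years.
Counting back 131 years from 1909 CE places the stress band in 1909 − 131 = 1778 CE.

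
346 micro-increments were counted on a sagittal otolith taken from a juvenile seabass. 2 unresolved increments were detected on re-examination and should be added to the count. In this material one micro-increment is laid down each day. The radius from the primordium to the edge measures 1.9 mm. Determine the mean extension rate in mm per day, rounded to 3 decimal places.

Adjusted count: 346 + 2 = 348 micro-increments.
1.9 mm over 348 days gives 1.9 / 348 ≈ 0.005 mm per day.

0.005 mm per day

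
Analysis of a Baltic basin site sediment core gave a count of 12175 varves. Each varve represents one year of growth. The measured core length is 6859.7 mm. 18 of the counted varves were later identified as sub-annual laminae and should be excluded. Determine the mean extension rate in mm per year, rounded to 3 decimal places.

True varve count = 12175 − 18 = 12157.
Mean rate = 6859.7 mm / 12157 years ≈ 0.564 mm per year.

0.564 mm per year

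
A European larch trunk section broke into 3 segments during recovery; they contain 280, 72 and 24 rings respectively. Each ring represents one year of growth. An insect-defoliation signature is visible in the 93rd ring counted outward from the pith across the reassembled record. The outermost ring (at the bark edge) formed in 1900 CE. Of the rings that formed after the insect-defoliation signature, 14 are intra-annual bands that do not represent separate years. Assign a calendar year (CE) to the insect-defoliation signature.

1631 CE

Total rings = 280 + 72 + 24 = 376.
376 − 93 = 283 rings lie beyond the insect-defoliation signature toward the bark edge.
Excluding 14 false rings: 283 − 14 = 269.
Counting back 269 years from 1900 CE places the insect-defoliation signature in 1900 − 269 = 1631 CE.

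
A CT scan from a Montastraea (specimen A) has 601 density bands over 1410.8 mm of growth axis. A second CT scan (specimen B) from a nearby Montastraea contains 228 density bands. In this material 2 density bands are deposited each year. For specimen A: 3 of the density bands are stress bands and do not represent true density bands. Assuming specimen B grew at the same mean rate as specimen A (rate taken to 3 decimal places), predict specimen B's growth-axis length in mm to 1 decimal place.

537.9 mm

Specimen A: true density band count = 601 − 3 = 598.
Specimen A: with 2 density bands per year, 598 / 2 = 299 years.
A: Extension rate ≈ 1410.8 / 299 = 4.718 mm per year.
Specimen B: with 2 density bands per year, 228 / 2 = 114 years. For B, 4.718 mm/year × 114 years = 537.9 mm.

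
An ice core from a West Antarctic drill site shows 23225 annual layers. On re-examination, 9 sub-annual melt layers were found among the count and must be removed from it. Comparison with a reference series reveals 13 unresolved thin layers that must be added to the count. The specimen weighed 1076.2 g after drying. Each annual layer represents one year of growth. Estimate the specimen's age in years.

23229 years

After corrections the count is 23225 − 9 + 13 = 23229 annual layers.
One annual layer per year makes the duration 23229 years.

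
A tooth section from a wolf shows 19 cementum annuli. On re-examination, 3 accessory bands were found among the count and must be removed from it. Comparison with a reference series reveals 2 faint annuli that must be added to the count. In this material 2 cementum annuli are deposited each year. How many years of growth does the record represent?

9 years

Correcting the raw count gives 19 − 3 + 2 = 18 true cementum annuli.
With 2 cementum annuli per year, 18 / 2 = 9 years.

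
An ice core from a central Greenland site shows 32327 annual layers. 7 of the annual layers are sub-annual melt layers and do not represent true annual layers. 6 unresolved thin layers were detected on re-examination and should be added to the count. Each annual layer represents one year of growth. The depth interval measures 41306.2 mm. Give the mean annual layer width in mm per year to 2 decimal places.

1.28 mm per year

After corrections the count is 32327 − 7 + 6 = 32326 annual layers.
Extension rate ≈ 41306.2 / 32326 = 1.28 mm per year.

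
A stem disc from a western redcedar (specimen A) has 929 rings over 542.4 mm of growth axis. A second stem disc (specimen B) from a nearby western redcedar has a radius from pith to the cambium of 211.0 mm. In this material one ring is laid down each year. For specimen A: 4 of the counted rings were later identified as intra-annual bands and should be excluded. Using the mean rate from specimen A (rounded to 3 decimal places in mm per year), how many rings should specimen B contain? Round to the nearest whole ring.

Specimen A: true ring count = 929 − 4 = 925.
A: Extension rate ≈ 542.4 / 925 = 0.586 mm/year.
B spans 211.0 / 0.586 = 360.07 years ≈ 360 rings.

360 rings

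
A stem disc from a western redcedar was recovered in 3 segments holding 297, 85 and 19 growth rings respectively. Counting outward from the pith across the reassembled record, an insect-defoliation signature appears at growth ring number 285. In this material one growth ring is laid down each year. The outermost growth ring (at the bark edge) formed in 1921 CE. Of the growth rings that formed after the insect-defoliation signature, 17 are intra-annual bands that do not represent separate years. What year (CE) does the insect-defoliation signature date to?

Total growth rings = 297 + 85 + 19 = 401.
Between growth ring 285 and the bark edge there are 401 − 285 = 116 growth rings.
Removing the 17 false growth rings leaves 116 − 17 = 99 true growth rings beyond the insect-defoliation signature.
The growth ring at the bark edge is 1921 CE, so the insect-defoliation signature dates to 1921 − 99 = 1822 CE.

1822 CE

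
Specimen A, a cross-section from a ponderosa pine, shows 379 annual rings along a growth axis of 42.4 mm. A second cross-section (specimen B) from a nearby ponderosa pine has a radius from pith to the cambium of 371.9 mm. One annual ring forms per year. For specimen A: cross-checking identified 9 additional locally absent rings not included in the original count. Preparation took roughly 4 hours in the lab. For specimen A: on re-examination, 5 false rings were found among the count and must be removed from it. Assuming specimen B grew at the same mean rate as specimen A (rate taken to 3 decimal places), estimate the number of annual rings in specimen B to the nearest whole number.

Specimen A: adjusted count: 379 − 5 + 9 = 383 annual rings.
A: Extension rate ≈ 42.4 / 383 = 0.111 mm per year.
Specimen B: 371.9 mm / 0.111 mm per year = 3350.45 years ≈ 3350 annual rings.

3350 annual rings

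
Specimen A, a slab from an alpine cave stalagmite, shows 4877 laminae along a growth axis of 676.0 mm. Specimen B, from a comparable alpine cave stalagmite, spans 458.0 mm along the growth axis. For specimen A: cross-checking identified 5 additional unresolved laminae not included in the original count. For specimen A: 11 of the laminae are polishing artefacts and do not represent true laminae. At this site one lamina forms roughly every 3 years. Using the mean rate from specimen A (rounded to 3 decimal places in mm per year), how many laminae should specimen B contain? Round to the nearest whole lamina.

Specimen A: true lamina count = 4877 − 11 + 5 = 4871.
Specimen A: 4871 laminae at 3 years each span 4871 × 3 = 14613 years.
A: 676.0 mm over 14613 years gives 676.0 / 14613 ≈ 0.046 mm/yr.
For B, 458.0 / 0.046 = 9956.52 years; at 3 years per lamina that is 9956.52 / 3 ≈ 3319 laminae.

3319 laminae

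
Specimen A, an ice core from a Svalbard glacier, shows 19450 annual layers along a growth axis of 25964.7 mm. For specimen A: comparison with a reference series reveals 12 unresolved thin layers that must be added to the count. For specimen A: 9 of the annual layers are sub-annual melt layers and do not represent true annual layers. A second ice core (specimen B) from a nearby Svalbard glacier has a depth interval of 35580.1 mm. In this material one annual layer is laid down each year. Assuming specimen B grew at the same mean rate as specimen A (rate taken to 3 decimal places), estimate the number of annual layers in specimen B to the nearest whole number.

Specimen A: correcting the raw count gives 19450 − 9 + 12 = 19453 true annual layers.
A: Extension rate ≈ 25964.7 / 19453 = 1.335 mm/year.
Specimen B: 35580.1 mm / 1.335 mm per year = 26651.76 years ≈ 26652 annual layers.

26652 annual layers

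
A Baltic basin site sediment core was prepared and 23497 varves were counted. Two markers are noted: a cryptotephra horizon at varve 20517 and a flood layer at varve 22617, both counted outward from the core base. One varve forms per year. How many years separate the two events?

2100 yr

22617 − 20517 = 2100 varves lie between the two events.
One varve per year makes the interval 2100 years.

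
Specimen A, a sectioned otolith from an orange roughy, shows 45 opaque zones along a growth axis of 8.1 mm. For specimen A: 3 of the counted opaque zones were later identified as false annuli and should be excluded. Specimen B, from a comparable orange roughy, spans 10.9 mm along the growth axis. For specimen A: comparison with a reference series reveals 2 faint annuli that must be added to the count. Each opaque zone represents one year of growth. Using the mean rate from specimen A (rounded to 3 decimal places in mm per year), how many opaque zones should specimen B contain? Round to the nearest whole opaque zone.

59 opaque zones

Specimen A: true opaque zone count = 45 − 3 + 2 = 44.
A: Extension rate ≈ 8.1 / 44 = 0.184 mm per year.
For B, 10.9 / 0.184 = 59.24 years ≈ 59 opaque zones.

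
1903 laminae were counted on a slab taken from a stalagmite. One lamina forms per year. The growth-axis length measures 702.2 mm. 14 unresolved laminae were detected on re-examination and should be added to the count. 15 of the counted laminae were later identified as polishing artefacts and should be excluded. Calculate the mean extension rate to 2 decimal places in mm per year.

True lamina count = 1903 − 15 + 14 = 1902.
Mean rate = 702.2 mm / 1902 years ≈ 0.37 mm per year.

0.37 mm per year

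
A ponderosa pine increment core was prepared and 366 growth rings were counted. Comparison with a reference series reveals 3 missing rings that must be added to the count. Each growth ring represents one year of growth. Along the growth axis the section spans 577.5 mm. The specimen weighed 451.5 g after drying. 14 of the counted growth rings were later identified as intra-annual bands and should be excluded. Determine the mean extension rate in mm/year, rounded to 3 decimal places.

1.627 mm/year

True growth ring count = 366 − 14 + 3 = 355.
Extension rate ≈ 577.5 / 355 = 1.627 mm/year.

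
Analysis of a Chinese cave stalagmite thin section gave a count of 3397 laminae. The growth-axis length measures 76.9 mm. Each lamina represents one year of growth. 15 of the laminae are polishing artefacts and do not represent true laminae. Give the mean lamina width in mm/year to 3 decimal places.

0.023 mm/year

Correcting the raw count gives 3397 − 15 = 3382 true laminae.
Mean rate = 76.9 mm / 3382 years ≈ 0.023 mm/year.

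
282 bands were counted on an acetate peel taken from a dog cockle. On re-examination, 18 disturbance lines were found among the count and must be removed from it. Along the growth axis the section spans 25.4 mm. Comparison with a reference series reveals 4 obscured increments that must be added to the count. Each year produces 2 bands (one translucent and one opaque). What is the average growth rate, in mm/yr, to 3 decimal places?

After corrections the count is 282 − 18 + 4 = 268 bands.
With 2 bands per year, 268 / 2 = 134 years.
Mean rate = 25.4 mm / 134 years ≈ 0.190 mm/yr.

0.190 mm/yr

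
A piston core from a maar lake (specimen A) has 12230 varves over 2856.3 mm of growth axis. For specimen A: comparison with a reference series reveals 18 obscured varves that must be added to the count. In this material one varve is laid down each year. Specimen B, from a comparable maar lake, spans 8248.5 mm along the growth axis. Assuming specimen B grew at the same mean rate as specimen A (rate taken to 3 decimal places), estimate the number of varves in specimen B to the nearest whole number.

Specimen A: adjusted count: 12230 + 18 = 12248 varves.
A: Extension rate ≈ 2856.3 / 12248 = 0.233 mm per year.
B spans 8248.5 / 0.233 = 35401.29 years ≈ 35401 varves.

35401 varves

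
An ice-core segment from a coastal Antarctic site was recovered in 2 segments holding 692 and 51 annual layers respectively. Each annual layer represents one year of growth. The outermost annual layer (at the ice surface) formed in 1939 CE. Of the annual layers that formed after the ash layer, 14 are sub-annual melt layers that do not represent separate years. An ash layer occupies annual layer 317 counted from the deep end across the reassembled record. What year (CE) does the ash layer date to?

1527 CE

Total annual layers = 692 + 51 = 743.
The ash layer sits at annual layer 317 from the deep end, so 743 − 317 = 426 annual layers formed after it.
426 − 14 false = 412 true annual layers after the ash layer.
1939 − 412 = 1527 CE.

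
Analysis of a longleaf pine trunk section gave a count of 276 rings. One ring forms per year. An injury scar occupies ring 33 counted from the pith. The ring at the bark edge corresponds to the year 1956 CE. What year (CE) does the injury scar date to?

276 − 33 = 243 rings lie beyond the injury scar toward the bark edge.
1956 − 243 = 1713 CE.

1713 CE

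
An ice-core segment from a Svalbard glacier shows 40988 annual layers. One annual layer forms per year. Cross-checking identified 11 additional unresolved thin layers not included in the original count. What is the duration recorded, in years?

40999 years

True annual layer count = 40988 + 11 = 40999.
At one annual layer per year, that is 40999 years.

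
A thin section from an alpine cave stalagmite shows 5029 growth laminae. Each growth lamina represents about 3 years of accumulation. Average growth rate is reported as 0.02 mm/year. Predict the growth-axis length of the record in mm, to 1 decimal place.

301.7 mm

5029 growth laminae at 3 years each span 5029 × 3 = 15087 years.
15087 years at 0.02 mm/year gives 0.02 × 15087 = 301.7 mm.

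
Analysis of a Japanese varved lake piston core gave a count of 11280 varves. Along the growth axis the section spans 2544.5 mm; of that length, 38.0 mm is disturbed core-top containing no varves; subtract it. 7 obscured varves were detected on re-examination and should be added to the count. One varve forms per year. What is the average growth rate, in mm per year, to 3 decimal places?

True varve count = 11280 + 7 = 11287.
The growth record spans 2544.5 − 38.0 = 2506.5 mm.
Mean rate = 2506.5 mm / 11287 years ≈ 0.222 mm per year.

0.222 mm per year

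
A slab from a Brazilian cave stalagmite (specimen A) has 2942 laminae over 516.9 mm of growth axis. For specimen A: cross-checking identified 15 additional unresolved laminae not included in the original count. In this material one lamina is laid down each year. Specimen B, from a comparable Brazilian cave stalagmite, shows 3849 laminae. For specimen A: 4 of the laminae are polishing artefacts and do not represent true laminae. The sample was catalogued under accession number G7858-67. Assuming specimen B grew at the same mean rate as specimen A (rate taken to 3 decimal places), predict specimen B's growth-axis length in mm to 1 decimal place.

673.6 mm

Specimen A: adjusted count: 2942 − 4 + 15 = 2953 laminae.
A: 516.9 mm over 2953 years gives 516.9 / 2953 ≈ 0.175 mm/yr.
Length of B = 0.175 × 3849 = 673.6 mm.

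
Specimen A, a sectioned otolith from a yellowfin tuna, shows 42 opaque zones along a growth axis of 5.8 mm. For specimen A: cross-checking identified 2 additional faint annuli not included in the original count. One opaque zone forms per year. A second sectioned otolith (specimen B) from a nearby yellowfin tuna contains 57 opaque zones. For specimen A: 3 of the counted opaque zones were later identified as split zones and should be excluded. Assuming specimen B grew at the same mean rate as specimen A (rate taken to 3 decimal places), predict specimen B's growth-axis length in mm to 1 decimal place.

8.0 mm

Specimen A: after corrections the count is 42 − 3 + 2 = 41 opaque zones.
A: Mean rate = 5.8 mm / 41 years ≈ 0.141 mm/year.
B's length ≈ 0.141 × 57 = 8.0 mm.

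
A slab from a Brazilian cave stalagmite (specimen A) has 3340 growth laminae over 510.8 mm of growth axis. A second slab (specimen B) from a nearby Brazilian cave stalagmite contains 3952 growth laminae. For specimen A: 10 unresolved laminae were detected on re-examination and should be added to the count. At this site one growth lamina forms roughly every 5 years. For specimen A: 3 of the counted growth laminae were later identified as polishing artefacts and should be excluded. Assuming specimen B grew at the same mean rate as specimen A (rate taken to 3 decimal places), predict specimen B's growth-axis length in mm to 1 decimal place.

612.6 mm

Specimen A: true growth lamina count = 3340 − 3 + 10 = 3347.
Specimen A: 3347 growth laminae at 5 years each span 3347 × 5 = 16735 years.
A: Mean rate = 510.8 mm / 16735 years ≈ 0.031 mm/yr.
Specimen B: 3952 growth laminae at 5 years each span 3952 × 5 = 19760 years. B's length ≈ 0.031 × 19760 = 612.6 mm.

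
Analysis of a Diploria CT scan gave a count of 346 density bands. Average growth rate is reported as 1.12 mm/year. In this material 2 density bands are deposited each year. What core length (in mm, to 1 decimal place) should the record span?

193.8 mm

346 density bands at 2 per year is 346 / 2 = 173 years.
Predicted length = 1.12 mm/year × 173 years = 193.8 mm.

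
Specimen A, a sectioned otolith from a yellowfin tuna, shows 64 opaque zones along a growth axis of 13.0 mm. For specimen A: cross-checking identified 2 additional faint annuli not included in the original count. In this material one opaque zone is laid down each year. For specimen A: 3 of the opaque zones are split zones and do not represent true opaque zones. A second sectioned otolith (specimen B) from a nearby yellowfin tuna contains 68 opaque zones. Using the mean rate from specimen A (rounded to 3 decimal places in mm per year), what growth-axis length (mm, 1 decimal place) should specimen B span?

Specimen A: adjusted count: 64 − 3 + 2 = 63 opaque zones.
A: Mean rate = 13.0 mm / 63 years ≈ 0.206 mm/yr.
B's length ≈ 0.206 × 68 = 14.0 mm.

14.0 mm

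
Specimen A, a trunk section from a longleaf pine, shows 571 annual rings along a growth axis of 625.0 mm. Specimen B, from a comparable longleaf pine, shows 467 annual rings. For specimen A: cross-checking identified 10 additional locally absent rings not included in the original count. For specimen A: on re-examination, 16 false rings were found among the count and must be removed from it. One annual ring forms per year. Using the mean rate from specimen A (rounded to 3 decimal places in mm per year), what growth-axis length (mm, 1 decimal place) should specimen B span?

516.5 mm

Specimen A: after corrections the count is 571 − 16 + 10 = 565 annual rings.
A: Extension rate ≈ 625.0 / 565 = 1.106 mm per year.
B's length ≈ 1.106 × 467 = 516.5 mm.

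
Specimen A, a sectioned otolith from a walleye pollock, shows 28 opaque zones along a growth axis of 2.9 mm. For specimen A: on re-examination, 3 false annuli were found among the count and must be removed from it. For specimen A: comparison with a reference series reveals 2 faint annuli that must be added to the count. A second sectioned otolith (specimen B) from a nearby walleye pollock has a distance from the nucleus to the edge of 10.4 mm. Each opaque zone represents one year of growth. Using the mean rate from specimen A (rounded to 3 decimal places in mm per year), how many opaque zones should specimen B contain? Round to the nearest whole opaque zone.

97 opaque zones

Specimen A: adjusted count: 28 − 3 + 2 = 27 opaque zones.
A: Extension rate ≈ 2.9 / 27 = 0.107 mm/year.
Specimen B: 10.4 mm / 0.107 mm per year = 97.20 years ≈ 97 opaque zones.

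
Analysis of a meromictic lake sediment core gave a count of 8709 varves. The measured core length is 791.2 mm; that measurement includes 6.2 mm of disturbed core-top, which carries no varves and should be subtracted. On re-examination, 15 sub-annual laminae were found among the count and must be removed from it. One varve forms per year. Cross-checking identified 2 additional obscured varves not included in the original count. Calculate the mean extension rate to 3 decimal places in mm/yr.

True varve count = 8709 − 15 + 2 = 8696.
Net length = 791.2 − 6.2 = 785.0 mm.
Mean rate = 785.0 mm / 8696 years ≈ 0.090 mm/yr.

0.090 mm/yr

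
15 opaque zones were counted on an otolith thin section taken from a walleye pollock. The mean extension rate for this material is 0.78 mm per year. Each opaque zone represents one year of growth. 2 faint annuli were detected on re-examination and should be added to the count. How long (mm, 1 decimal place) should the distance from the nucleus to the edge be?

Correcting the raw count gives 15 + 2 = 17 true opaque zones.
Length ≈ 0.78 × 17 = 13.3 mm.

13.3 mm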